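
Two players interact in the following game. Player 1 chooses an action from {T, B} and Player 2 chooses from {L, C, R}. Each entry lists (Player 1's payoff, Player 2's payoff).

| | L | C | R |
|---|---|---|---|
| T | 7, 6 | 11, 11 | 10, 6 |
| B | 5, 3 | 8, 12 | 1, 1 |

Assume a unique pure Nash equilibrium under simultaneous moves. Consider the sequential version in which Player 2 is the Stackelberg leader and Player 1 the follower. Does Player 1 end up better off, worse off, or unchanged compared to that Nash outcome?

unchanged

Work backward from Player 1's decision.
- L: BR = T, leader payoff 6.
- C: BR = T, leader payoff 11.
- R: BR = T, leader payoff 6.
Player 2's induced payoffs are 6, 11, 6, so Player 2 commits to C. Subgame-perfect outcome: (T, C) with payoffs (11, 11).
For the simultaneous game, intersect best replies.
Player 1's best replies: L→T; C→T; R→T.
Player 2's best replies: T→C; B→C.
Only (T, C) has each player best-responding; Nash payoffs (11, 11).
Player 1 earns 11 sequentially versus 11 at the Nash outcome: unchanged.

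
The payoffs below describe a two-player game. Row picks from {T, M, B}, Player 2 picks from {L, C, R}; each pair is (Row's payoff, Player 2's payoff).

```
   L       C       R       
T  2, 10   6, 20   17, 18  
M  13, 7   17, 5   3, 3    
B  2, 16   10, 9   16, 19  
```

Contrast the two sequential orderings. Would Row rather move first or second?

If Row leads: Player 2's best replies are T→C, M→L, B→R; Row's induced payoffs 6, 13, 16; outcome (B, R), payoffs (16, 19).
If Player 2 leads: Row's best replies are L→M, C→M, R→T; Player 2's induced payoffs 7, 5, 18; outcome (T, R), payoffs (17, 18).
Row gets 16 moving first and 17 moving second, so Row prefers to move second.

second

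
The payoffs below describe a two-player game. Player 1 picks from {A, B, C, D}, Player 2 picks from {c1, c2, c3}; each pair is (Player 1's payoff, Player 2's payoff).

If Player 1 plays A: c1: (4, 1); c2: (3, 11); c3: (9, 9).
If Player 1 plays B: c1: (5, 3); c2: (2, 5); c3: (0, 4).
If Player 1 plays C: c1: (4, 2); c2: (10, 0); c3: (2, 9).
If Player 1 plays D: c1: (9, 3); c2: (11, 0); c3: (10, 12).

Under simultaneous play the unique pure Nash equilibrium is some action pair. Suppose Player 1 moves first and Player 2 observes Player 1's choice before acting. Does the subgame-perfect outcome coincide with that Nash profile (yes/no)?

yes

Player 2 best-responds to each possible Player 1 move:
- A: Player 2 compares 1, 11, 9 and picks c2; Player 1 would get 3.
- B: Player 2 compares 3, 5, 4 and picks c2; Player 1 would get 2.
- C: Player 2 compares 2, 0, 9 and picks c3; Player 1 would get 2.
- D: Player 2 compares 3, 0, 12 and picks c3; Player 1 would get 10.
Among 3, 2, 2, 10, the best is 10 at D. Subgame-perfect outcome: (D, c3) with payoffs (10, 12).
Now find the simultaneous Nash equilibrium.
Player 1's best replies: c1→D; c2→D; c3→D.
Player 2's best replies: A→c2; B→c2; C→c3; D→c3.
The unique mutual best reply is (D, c3), giving (10, 12).
Sequential outcome (D, c3) coincides with the Nash profile (D, c3).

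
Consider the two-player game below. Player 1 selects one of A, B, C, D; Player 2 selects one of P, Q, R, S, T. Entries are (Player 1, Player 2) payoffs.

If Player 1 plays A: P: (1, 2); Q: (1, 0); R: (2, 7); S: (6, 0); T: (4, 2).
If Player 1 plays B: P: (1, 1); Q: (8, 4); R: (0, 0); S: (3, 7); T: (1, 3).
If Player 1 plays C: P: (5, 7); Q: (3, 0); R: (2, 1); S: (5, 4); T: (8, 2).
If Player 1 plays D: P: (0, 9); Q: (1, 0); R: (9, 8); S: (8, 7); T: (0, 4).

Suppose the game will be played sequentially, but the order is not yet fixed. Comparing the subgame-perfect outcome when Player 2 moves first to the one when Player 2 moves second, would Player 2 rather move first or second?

first

If Player 1 leads: Player 2's best replies are A→R, B→S, C→P, D→P; Player 1's induced payoffs 2, 3, 5, 0; outcome (C, P), payoffs (5, 7).
If Player 2 leads: Player 1's best replies are P→C, Q→B, R→D, S→D, T→C; Player 2's induced payoffs 7, 4, 8, 7, 2; outcome (D, R), payoffs (9, 8).
Player 2 gets 8 moving first and 7 moving second, so Player 2 prefers to move first.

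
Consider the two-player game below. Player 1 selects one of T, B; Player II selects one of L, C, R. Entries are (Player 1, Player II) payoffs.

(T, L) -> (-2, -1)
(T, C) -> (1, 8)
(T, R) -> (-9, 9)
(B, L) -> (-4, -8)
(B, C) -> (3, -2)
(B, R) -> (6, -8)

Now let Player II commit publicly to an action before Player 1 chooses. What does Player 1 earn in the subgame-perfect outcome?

Backward induction with Player II moving first.
- L → Player 1 plays T (best of -2, -4); Player II gets -1.
- C → Player 1 plays B (best of 1, 3); Player II gets -2.
- R → Player 1 plays B (best of -9, 6); Player II gets -8.
Among -1, -2, -8, the best is -1 at L. Subgame-perfect outcome: (T, L) with payoffs (-2, -1).

-2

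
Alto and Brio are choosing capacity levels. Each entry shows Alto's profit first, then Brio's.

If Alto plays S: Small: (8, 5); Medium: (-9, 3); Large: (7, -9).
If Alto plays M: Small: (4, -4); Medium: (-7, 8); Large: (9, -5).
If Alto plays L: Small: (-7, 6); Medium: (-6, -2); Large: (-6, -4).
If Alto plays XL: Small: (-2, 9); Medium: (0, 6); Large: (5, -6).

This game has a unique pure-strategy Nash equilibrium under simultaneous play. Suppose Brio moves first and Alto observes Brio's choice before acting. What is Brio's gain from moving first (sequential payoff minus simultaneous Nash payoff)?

Backward induction with Brio moving first.
- Small → Alto plays S (best of 8, 4, -7, -2); Brio gets 5.
- Medium → Alto plays XL (best of -9, -7, -6, 0); Brio gets 6.
- Large → Alto plays M (best of 7, 9, -6, 5); Brio gets -5.
Brio's induced payoffs are 5, 6, -5, so Brio commits to Medium. Subgame-perfect outcome: (XL, Medium) with payoffs (0, 6).
Under simultaneous play:
Alto's best replies: Small→S; Medium→XL; Large→M.
Brio's best replies: S→Small; M→Medium; L→Small; XL→Small.
Only (S, Small) has each player best-responding; Nash payoffs (8, 5).
Brio's commitment gain: 6 − 5 = 1.

1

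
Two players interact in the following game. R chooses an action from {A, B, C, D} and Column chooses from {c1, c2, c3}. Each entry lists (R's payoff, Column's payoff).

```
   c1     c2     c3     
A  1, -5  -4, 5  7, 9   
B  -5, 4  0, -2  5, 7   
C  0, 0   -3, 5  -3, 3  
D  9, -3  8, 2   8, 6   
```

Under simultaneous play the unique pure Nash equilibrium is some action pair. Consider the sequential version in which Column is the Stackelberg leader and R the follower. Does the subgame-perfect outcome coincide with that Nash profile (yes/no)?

Solve by backward induction (Column leads).
- c1: R compares 1, -5, 0, 9 and picks D; Column would get -3.
- c2: R compares -4, 0, -3, 8 and picks D; Column would get 2.
- c3: R compares 7, 5, -3, 8 and picks D; Column would get 6.
Column's induced payoffs are -3, 2, 6, so Column commits to c3. Subgame-perfect outcome: (D, c3) with payoffs (8, 6).
Under simultaneous play:
R's best replies: c1→D; c2→D; c3→D.
Column's best replies: A→c3; B→c3; C→c2; D→c3.
Only (D, c3) has each player best-responding; Nash payoffs (8, 6).
Sequential outcome (D, c3) coincides with the Nash profile (D, c3).

yes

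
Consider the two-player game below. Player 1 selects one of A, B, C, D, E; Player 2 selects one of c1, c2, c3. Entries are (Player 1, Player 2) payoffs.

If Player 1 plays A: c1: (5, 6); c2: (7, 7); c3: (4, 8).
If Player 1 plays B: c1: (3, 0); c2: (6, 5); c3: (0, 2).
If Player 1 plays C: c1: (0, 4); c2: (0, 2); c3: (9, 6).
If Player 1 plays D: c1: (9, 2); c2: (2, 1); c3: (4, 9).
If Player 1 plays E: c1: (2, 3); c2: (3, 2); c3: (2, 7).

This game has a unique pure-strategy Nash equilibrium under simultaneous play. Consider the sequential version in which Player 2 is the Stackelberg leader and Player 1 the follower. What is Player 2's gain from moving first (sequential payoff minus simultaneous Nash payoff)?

1

Backward induction with Player 2 moving first.
- c1: Player 1 compares 5, 3, 0, 9, 2 and picks D; Player 2 would get 2.
- c2: Player 1 compares 7, 6, 0, 2, 3 and picks A; Player 2 would get 7.
- c3: Player 1 compares 4, 0, 9, 4, 2 and picks C; Player 2 would get 6.
Among 2, 7, 6, the best is 7 at c2. Subgame-perfect outcome: (A, c2) with payoffs (7, 7).
Now find the simultaneous Nash equilibrium.
Player 1's best replies: c1→D; c2→A; c3→C.
Player 2's best replies: A→c3; B→c2; C→c3; D→c3; E→c3.
The unique mutual best reply is (C, c3), giving (9, 6).
Player 2's commitment gain: 7 − 6 = 1.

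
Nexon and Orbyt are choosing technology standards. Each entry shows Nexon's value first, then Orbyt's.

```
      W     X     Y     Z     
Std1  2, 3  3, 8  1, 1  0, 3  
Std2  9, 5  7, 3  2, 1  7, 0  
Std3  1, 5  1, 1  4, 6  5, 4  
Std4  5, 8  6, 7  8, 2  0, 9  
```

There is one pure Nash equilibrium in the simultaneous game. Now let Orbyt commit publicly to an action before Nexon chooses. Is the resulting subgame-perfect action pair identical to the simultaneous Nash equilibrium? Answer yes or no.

Backward induction with Orbyt moving first.
- W: BR = Std2, leader payoff 5.
- X: BR = Std2, leader payoff 3.
- Y: BR = Std4, leader payoff 2.
- Z: BR = Std2, leader payoff 0.
Maximizing over 5, 3, 2, 0, Orbyt chooses W. Subgame-perfect outcome: (Std2, W) with payoffs (9, 5).
Now find the simultaneous Nash equilibrium.
Nexon's best replies: W→Std2; X→Std2; Y→Std4; Z→Std2.
Orbyt's best replies: Std1→X; Std2→W; Std3→Y; Std4→Z.
The unique mutual best reply is (Std2, W), giving (9, 5).
Sequential outcome (Std2, W) coincides with the Nash profile (Std2, W).

yes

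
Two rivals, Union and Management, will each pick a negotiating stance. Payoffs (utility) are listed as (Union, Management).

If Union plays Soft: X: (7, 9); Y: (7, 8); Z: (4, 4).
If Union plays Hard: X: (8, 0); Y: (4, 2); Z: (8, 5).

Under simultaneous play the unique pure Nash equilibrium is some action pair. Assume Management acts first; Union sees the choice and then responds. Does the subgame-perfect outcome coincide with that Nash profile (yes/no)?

no

Solve by backward induction (Management leads).
- X → Union plays Hard (best of 7, 8); Management gets 0.
- Y → Union plays Soft (best of 7, 4); Management gets 8.
- Z → Union plays Hard (best of 4, 8); Management gets 5.
Management's induced payoffs are 0, 8, 5, so Management commits to Y. Subgame-perfect outcome: (Soft, Y) with payoffs (7, 8).
Under simultaneous play:
Union's best replies: X→Hard; Y→Soft; Z→Hard.
Management's best replies: Soft→X; Hard→Z.
The unique mutual best reply is (Hard, Z), giving (8, 5).
Sequential outcome (Soft, Y) differs from the Nash profile (Hard, Z).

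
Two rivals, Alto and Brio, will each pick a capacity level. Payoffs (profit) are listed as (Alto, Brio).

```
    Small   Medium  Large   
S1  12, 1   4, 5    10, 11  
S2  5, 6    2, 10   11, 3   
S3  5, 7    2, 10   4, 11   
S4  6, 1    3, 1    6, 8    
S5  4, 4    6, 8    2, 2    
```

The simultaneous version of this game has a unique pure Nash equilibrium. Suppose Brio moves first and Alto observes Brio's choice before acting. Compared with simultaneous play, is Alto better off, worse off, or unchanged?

Solve by backward induction (Brio leads).
- Small → Alto plays S1 (best of 12, 5, 5, 6, 4); Brio gets 1.
- Medium → Alto plays S5 (best of 4, 2, 2, 3, 6); Brio gets 8.
- Large → Alto plays S2 (best of 10, 11, 4, 6, 2); Brio gets 3.
Brio's induced payoffs are 1, 8, 3, so Brio commits to Medium. Subgame-perfect outcome: (S5, Medium) with payoffs (6, 8).
For the simultaneous game, intersect best replies.
Alto's best replies: Small→S1; Medium→S5; Large→S2.
Brio's best replies: S1→Large; S2→Medium; S3→Large; S4→Large; S5→Medium.
Only (S5, Medium) has each player best-responding; Nash payoffs (6, 8).
Alto earns 6 sequentially versus 6 at the Nash outcome: unchanged.

unchanged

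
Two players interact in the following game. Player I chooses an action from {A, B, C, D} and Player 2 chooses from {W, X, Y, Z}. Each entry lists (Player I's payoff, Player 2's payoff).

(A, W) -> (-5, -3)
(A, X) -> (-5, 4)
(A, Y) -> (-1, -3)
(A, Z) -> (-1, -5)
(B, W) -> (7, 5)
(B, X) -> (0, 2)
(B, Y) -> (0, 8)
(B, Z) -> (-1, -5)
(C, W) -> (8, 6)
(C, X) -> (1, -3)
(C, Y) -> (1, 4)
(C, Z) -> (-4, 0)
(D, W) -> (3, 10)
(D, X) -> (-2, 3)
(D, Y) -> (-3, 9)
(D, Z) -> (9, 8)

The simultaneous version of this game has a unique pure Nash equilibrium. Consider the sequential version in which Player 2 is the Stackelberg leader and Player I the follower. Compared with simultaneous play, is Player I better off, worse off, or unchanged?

better off

Backward induction with Player 2 moving first.
- W → Player I plays C (best of -5, 7, 8, 3); Player 2 gets 6.
- X → Player I plays C (best of -5, 0, 1, -2); Player 2 gets -3.
- Y → Player I plays C (best of -1, 0, 1, -3); Player 2 gets 4.
- Z → Player I plays D (best of -1, -1, -4, 9); Player 2 gets 8.
Among 6, -3, 4, 8, the best is 8 at Z. Subgame-perfect outcome: (D, Z) with payoffs (9, 8).
Under simultaneous play:
Player I's best replies: W→C; X→C; Y→C; Z→D.
Player 2's best replies: A→X; B→Y; C→W; D→W.
The unique mutual best reply is (C, W), giving (8, 6).
Player I earns 9 sequentially versus 8 at the Nash outcome: better off.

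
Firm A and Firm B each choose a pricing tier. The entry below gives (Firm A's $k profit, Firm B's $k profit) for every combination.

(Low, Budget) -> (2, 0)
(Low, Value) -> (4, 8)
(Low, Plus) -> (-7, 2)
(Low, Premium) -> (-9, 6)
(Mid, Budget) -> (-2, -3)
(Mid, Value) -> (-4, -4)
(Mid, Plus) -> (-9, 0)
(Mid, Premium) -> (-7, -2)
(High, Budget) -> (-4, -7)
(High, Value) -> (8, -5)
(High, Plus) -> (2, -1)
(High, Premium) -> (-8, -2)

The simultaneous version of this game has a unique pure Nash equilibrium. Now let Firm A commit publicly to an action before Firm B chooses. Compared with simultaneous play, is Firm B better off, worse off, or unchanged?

Solve by backward induction (Firm A leads).
- Low: BR = Value, leader payoff 4.
- Mid: BR = Plus, leader payoff -9.
- High: BR = Plus, leader payoff 2.
Maximizing over 4, -9, 2, Firm A chooses Low. Subgame-perfect outcome: (Low, Value) with payoffs (4, 8).
Now find the simultaneous Nash equilibrium.
Firm A's best replies: Budget→Low; Value→High; Plus→High; Premium→Mid.
Firm B's best replies: Low→Value; Mid→Plus; High→Plus.
The unique mutual best reply is (High, Plus), giving (2, -1).
Firm B earns 8 sequentially versus -1 at the Nash outcome: better off.

better off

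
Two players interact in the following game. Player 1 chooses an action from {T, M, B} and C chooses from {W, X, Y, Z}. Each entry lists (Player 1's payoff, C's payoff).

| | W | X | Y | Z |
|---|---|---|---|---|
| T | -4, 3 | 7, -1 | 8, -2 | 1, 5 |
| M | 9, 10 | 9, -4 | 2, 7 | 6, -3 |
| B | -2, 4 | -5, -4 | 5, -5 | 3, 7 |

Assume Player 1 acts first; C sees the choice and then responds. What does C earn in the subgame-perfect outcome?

10

Work backward from C's decision.
- T: C compares 3, -1, -2, 5 and picks Z; Player 1 would get 1.
- M: C compares 10, -4, 7, -3 and picks W; Player 1 would get 9.
- B: C compares 4, -4, -5, 7 and picks Z; Player 1 would get 3.
Player 1's induced payoffs are 1, 9, 3, so Player 1 commits to M. Subgame-perfect outcome: (M, W) with payoffs (9, 10).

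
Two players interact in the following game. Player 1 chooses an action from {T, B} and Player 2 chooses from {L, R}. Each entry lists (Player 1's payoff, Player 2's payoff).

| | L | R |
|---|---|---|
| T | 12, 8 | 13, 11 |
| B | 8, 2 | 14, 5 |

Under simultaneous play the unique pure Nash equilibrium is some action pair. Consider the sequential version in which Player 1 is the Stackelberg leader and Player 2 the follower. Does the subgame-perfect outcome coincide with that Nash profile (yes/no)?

yes

Player 2 best-responds to each possible Player 1 move:
- T → Player 2 plays R (best of 8, 11); Player 1 gets 13.
- B → Player 2 plays R (best of 2, 5); Player 1 gets 14.
Maximizing over 13, 14, Player 1 chooses B. Subgame-perfect outcome: (B, R) with payoffs (14, 5).
For the simultaneous game, intersect best replies.
Player 1's best replies: L→T; R→B.
Player 2's best replies: T→R; B→R.
The unique mutual best reply is (B, R), giving (14, 5).
Sequential outcome (B, R) coincides with the Nash profile (B, R).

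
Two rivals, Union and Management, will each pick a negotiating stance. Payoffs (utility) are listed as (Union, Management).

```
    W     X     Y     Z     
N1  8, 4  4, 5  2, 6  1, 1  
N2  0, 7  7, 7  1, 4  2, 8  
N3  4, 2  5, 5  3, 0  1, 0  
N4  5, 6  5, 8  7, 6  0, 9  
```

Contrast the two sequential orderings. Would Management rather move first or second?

If Union leads: Management's best replies are N1→Y, N2→Z, N3→X, N4→Z; Union's induced payoffs 2, 2, 5, 0; outcome (N3, X), payoffs (5, 5).
If Management leads: Union's best replies are W→N1, X→N2, Y→N4, Z→N2; Management's induced payoffs 4, 7, 6, 8; outcome (N2, Z), payoffs (2, 8).
Management gets 8 moving first and 5 moving second, so Management prefers to move first.

first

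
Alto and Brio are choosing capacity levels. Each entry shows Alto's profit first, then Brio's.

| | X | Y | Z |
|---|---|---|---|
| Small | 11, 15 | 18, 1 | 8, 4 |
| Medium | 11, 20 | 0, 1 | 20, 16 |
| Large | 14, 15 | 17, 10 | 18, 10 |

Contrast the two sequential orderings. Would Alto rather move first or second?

If Alto leads: Brio's best replies are Small→X, Medium→X, Large→X; Alto's induced payoffs 11, 11, 14; outcome (Large, X), payoffs (14, 15).
If Brio leads: Alto's best replies are X→Large, Y→Small, Z→Medium; Brio's induced payoffs 15, 1, 16; outcome (Medium, Z), payoffs (20, 16).
Alto gets 14 moving first and 20 moving second, so Alto prefers to move second.

second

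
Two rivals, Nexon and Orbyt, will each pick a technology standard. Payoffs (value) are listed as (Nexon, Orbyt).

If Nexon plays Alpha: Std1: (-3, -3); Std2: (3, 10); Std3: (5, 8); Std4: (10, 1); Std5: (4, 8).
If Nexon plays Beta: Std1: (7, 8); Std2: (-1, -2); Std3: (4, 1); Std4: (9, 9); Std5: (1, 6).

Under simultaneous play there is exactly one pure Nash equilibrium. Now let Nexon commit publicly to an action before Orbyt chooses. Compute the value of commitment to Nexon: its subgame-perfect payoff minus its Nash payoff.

6

Solve by backward induction (Nexon leads).
- Alpha: BR = Std2, leader payoff 3.
- Beta: BR = Std4, leader payoff 9.
Among 3, 9, the best is 9 at Beta. Subgame-perfect outcome: (Beta, Std4) with payoffs (9, 9).
Now find the simultaneous Nash equilibrium.
Nexon's best replies: Std1→Beta; Std2→Alpha; Std3→Alpha; Std4→Alpha; Std5→Alpha.
Orbyt's best replies: Alpha→Std2; Beta→Std4.
Only (Alpha, Std2) has each player best-responding; Nash payoffs (3, 10).
Nexon's commitment gain: 9 − 3 = 6.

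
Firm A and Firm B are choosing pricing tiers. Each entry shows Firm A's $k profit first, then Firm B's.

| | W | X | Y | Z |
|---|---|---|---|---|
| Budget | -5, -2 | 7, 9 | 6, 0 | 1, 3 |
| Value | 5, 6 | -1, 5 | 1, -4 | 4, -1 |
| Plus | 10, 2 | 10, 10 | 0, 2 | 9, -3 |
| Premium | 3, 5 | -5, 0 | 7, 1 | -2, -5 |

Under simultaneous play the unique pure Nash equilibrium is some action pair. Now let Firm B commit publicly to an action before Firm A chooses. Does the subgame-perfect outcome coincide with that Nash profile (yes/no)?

Solve by backward induction (Firm B leads).
- W: BR = Plus, leader payoff 2.
- X: BR = Plus, leader payoff 10.
- Y: BR = Premium, leader payoff 1.
- Z: BR = Plus, leader payoff -3.
Among 2, 10, 1, -3, the best is 10 at X. Subgame-perfect outcome: (Plus, X) with payoffs (10, 10).
Under simultaneous play:
Firm A's best replies: W→Plus; X→Plus; Y→Premium; Z→Plus.
Firm B's best replies: Budget→X; Value→W; Plus→X; Premium→W.
Only (Plus, X) has each player best-responding; Nash payoffs (10, 10).
Sequential outcome (Plus, X) coincides with the Nash profile (Plus, X).

yes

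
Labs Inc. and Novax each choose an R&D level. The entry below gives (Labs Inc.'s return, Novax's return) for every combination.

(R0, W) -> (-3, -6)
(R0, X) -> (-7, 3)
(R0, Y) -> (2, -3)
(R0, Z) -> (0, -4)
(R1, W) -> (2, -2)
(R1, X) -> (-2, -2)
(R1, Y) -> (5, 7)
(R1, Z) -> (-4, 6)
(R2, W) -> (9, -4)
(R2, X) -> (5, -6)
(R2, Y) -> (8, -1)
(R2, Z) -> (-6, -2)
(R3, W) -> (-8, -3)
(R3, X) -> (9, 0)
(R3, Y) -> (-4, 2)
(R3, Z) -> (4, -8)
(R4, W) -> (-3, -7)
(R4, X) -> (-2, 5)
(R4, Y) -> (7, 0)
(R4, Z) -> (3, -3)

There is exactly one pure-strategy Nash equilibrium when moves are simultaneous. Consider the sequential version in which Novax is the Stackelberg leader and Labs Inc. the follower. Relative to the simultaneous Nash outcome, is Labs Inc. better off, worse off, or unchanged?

better off

Solve by backward induction (Novax leads).
- W: Labs Inc. compares -3, 2, 9, -8, -3 and picks R2; Novax would get -4.
- X: Labs Inc. compares -7, -2, 5, 9, -2 and picks R3; Novax would get 0.
- Y: Labs Inc. compares 2, 5, 8, -4, 7 and picks R2; Novax would get -1.
- Z: Labs Inc. compares 0, -4, -6, 4, 3 and picks R3; Novax would get -8.
Maximizing over -4, 0, -1, -8, Novax chooses X. Subgame-perfect outcome: (R3, X) with payoffs (9, 0).
Now find the simultaneous Nash equilibrium.
Labs Inc.'s best replies: W→R2; X→R3; Y→R2; Z→R3.
Novax's best replies: R0→X; R1→Y; R2→Y; R3→Y; R4→X.
Only (R2, Y) has each player best-responding; Nash payoffs (8, -1).
Labs Inc. earns 9 sequentially versus 8 at the Nash outcome: better off.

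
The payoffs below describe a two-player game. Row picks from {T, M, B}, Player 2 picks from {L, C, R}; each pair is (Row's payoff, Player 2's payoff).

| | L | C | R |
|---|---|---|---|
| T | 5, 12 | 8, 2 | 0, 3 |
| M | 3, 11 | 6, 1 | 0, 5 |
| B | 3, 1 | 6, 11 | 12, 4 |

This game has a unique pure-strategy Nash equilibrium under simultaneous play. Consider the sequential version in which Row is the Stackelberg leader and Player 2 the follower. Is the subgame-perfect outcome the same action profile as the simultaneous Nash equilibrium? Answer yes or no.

no

Work backward from Player 2's decision.
- T: Player 2 compares 12, 2, 3 and picks L; Row would get 5.
- M: Player 2 compares 11, 1, 5 and picks L; Row would get 3.
- B: Player 2 compares 1, 11, 4 and picks C; Row would get 6.
Maximizing over 5, 3, 6, Row chooses B. Subgame-perfect outcome: (B, C) with payoffs (6, 11).
Under simultaneous play:
Row's best replies: L→T; C→T; R→B.
Player 2's best replies: T→L; M→L; B→C.
The unique mutual best reply is (T, L), giving (5, 12).
Sequential outcome (B, C) differs from the Nash profile (T, L).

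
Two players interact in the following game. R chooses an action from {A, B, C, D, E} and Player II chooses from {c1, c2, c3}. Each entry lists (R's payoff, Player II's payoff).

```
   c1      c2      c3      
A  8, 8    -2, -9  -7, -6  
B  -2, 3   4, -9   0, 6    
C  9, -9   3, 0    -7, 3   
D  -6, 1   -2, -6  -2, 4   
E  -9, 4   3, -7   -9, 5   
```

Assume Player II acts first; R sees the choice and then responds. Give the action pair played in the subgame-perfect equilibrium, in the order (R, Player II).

R best-responds to each possible Player II move:
- c1: R compares 8, -2, 9, -6, -9 and picks C; Player II would get -9.
- c2: R compares -2, 4, 3, -2, 3 and picks B; Player II would get -9.
- c3: R compares -7, 0, -7, -2, -9 and picks B; Player II would get 6.
Maximizing over -9, -9, 6, Player II chooses c3. Subgame-perfect outcome: (B, c3) with payoffs (0, 6).

(B, c3)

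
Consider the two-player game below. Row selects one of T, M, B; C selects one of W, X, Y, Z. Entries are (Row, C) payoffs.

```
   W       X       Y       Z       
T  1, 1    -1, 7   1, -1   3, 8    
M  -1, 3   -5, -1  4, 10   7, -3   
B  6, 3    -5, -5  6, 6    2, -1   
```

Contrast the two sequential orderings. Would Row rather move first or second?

If Row leads: C's best replies are T→Z, M→Y, B→Y; Row's induced payoffs 3, 4, 6; outcome (B, Y), payoffs (6, 6).
If C leads: Row's best replies are W→B, X→T, Y→B, Z→M; C's induced payoffs 3, 7, 6, -3; outcome (T, X), payoffs (-1, 7).
Row gets 6 moving first and -1 moving second, so Row prefers to move first.

first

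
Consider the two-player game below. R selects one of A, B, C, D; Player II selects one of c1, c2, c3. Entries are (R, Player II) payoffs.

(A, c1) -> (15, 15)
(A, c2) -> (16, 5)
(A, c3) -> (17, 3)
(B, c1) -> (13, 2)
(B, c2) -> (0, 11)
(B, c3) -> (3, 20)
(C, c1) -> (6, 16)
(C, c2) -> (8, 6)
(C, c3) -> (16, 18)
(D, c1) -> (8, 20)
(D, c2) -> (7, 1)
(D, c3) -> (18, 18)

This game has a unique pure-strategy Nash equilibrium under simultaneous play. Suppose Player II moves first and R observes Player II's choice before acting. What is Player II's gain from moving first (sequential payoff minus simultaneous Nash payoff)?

Backward induction with Player II moving first.
- c1: R compares 15, 13, 6, 8 and picks A; Player II would get 15.
- c2: R compares 16, 0, 8, 7 and picks A; Player II would get 5.
- c3: R compares 17, 3, 16, 18 and picks D; Player II would get 18.
Player II's induced payoffs are 15, 5, 18, so Player II commits to c3. Subgame-perfect outcome: (D, c3) with payoffs (18, 18).
Now find the simultaneous Nash equilibrium.
R's best replies: c1→A; c2→A; c3→D.
Player II's best replies: A→c1; B→c3; C→c3; D→c1.
The unique mutual best reply is (A, c1), giving (15, 15).
Player II's commitment gain: 18 − 15 = 3.

3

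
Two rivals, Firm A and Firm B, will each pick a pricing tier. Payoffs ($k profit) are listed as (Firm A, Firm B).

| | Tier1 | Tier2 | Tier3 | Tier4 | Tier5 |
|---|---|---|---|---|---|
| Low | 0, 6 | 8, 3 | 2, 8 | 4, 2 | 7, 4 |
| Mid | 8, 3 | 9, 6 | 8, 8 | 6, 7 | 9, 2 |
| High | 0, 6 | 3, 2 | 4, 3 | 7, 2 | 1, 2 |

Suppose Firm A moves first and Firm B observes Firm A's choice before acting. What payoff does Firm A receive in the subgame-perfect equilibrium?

8

Work backward from Firm B's decision.
- Low → Firm B plays Tier3 (best of 6, 3, 8, 2, 4); Firm A gets 2.
- Mid → Firm B plays Tier3 (best of 3, 6, 8, 7, 2); Firm A gets 8.
- High → Firm B plays Tier1 (best of 6, 2, 3, 2, 2); Firm A gets 0.
Firm A's induced payoffs are 2, 8, 0, so Firm A commits to Mid. Subgame-perfect outcome: (Mid, Tier3) with payoffs (8, 8).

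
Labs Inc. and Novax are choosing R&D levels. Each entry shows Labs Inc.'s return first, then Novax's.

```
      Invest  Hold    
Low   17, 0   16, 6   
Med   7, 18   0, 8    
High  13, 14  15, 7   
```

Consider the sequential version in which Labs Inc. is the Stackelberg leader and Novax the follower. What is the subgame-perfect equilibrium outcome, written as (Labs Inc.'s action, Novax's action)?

Novax best-responds to each possible Labs Inc. move:
- Low: Novax compares 0, 6 and picks Hold; Labs Inc. would get 16.
- Med: Novax compares 18, 8 and picks Invest; Labs Inc. would get 7.
- High: Novax compares 14, 7 and picks Invest; Labs Inc. would get 13.
Among 16, 7, 13, the best is 16 at Low. Subgame-perfect outcome: (Low, Hold) with payoffs (16, 6).

(Low, Hold)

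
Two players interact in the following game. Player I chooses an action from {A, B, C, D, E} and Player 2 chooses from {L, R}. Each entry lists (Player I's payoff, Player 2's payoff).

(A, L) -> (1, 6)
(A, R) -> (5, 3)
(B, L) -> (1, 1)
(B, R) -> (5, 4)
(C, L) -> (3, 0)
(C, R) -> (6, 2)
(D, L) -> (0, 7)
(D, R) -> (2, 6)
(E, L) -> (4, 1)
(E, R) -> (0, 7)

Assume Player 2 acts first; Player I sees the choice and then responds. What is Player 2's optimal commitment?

R

Player I best-responds to each possible Player 2 move:
- L: Player I compares 1, 1, 3, 0, 4 and picks E; Player 2 would get 1.
- R: Player I compares 5, 5, 6, 2, 0 and picks C; Player 2 would get 2.
Player 2's induced payoffs are 1, 2, so Player 2 commits to R. Subgame-perfect outcome: (C, R) with payoffs (6, 2).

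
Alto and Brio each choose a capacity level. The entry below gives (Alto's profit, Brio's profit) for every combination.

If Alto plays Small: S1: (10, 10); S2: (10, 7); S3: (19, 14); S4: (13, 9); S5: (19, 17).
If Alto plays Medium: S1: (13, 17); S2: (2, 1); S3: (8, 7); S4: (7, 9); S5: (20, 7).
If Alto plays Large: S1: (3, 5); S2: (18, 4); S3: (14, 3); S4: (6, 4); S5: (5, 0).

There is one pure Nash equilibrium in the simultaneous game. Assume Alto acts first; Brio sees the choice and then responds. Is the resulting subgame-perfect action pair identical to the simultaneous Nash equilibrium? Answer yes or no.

Brio best-responds to each possible Alto move:
- Small: BR = S5, leader payoff 19.
- Medium: BR = S1, leader payoff 13.
- Large: BR = S1, leader payoff 3.
Among 19, 13, 3, the best is 19 at Small. Subgame-perfect outcome: (Small, S5) with payoffs (19, 17).
Under simultaneous play:
Alto's best replies: S1→Medium; S2→Large; S3→Small; S4→Small; S5→Medium.
Brio's best replies: Small→S5; Medium→S1; Large→S1.
The unique mutual best reply is (Medium, S1), giving (13, 17).
Sequential outcome (Small, S5) differs from the Nash profile (Medium, S1).

no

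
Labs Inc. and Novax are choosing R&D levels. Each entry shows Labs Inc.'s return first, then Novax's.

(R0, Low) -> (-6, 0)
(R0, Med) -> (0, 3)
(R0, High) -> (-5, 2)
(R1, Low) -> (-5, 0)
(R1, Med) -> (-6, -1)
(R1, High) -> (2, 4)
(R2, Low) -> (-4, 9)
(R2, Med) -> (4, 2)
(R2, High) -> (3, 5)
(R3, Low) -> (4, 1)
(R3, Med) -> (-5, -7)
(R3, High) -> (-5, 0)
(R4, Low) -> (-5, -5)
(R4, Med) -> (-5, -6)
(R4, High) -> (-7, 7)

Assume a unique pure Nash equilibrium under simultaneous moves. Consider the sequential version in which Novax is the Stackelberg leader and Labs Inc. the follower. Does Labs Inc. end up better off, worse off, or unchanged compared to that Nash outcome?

worse off

Solve by backward induction (Novax leads).
- Low → Labs Inc. plays R3 (best of -6, -5, -4, 4, -5); Novax gets 1.
- Med → Labs Inc. plays R2 (best of 0, -6, 4, -5, -5); Novax gets 2.
- High → Labs Inc. plays R2 (best of -5, 2, 3, -5, -7); Novax gets 5.
Maximizing over 1, 2, 5, Novax chooses High. Subgame-perfect outcome: (R2, High) with payoffs (3, 5).
Under simultaneous play:
Labs Inc.'s best replies: Low→R3; Med→R2; High→R2.
Novax's best replies: R0→Med; R1→High; R2→Low; R3→Low; R4→High.
Only (R3, Low) has each player best-responding; Nash payoffs (4, 1).
Labs Inc. earns 3 sequentially versus 4 at the Nash outcome: worse off.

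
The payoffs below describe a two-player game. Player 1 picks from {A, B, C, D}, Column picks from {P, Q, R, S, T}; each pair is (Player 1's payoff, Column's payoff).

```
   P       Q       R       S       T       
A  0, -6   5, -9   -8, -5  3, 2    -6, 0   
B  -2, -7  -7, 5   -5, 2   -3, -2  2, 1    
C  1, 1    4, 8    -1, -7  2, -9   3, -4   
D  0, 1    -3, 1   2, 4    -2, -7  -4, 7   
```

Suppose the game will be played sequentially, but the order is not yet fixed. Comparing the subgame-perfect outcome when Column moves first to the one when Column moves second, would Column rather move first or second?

If Player 1 leads: Column's best replies are A→S, B→Q, C→Q, D→T; Player 1's induced payoffs 3, -7, 4, -4; outcome (C, Q), payoffs (4, 8).
If Column leads: Player 1's best replies are P→C, Q→A, R→D, S→A, T→C; Column's induced payoffs 1, -9, 4, 2, -4; outcome (D, R), payoffs (2, 4).
Column gets 4 moving first and 8 moving second, so Column prefers to move second.

second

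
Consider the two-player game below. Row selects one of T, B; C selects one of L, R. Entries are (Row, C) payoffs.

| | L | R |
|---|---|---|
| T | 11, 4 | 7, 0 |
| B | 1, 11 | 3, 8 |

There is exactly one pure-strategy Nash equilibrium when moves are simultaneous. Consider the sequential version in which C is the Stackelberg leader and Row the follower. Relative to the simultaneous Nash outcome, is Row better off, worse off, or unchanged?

Row best-responds to each possible C move:
- L → Row plays T (best of 11, 1); C gets 4.
- R → Row plays T (best of 7, 3); C gets 0.
Maximizing over 4, 0, C chooses L. Subgame-perfect outcome: (T, L) with payoffs (11, 4).
Now find the simultaneous Nash equilibrium.
Row's best replies: L→T; R→T.
C's best replies: T→L; B→L.
The unique mutual best reply is (T, L), giving (11, 4).
Row earns 11 sequentially versus 11 at the Nash outcome: unchanged.

unchanged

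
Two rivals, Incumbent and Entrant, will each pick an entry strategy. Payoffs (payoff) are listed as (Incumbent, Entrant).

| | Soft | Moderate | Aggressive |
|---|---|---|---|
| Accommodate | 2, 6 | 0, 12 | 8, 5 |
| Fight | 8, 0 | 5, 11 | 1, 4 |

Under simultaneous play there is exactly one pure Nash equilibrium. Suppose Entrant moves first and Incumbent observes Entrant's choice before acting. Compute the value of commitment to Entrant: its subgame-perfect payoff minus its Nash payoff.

0

Solve by backward induction (Entrant leads).
- Soft → Incumbent plays Fight (best of 2, 8); Entrant gets 0.
- Moderate → Incumbent plays Fight (best of 0, 5); Entrant gets 11.
- Aggressive → Incumbent plays Accommodate (best of 8, 1); Entrant gets 5.
Entrant's induced payoffs are 0, 11, 5, so Entrant commits to Moderate. Subgame-perfect outcome: (Fight, Moderate) with payoffs (5, 11).
Now find the simultaneous Nash equilibrium.
Incumbent's best replies: Soft→Fight; Moderate→Fight; Aggressive→Accommodate.
Entrant's best replies: Accommodate→Moderate; Fight→Moderate.
Only (Fight, Moderate) has each player best-responding; Nash payoffs (5, 11).
Entrant's commitment gain: 11 − 11 = 0.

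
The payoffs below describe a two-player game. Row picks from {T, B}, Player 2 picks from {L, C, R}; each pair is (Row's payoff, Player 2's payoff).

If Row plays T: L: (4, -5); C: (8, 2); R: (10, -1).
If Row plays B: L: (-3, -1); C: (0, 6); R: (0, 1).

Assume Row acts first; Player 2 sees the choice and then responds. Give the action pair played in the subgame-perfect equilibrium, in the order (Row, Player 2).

(T, C)

Backward induction with Row moving first.
- T → Player 2 plays C (best of -5, 2, -1); Row gets 8.
- B → Player 2 plays C (best of -1, 6, 1); Row gets 0.
Among 8, 0, the best is 8 at T. Subgame-perfect outcome: (T, C) with payoffs (8, 2).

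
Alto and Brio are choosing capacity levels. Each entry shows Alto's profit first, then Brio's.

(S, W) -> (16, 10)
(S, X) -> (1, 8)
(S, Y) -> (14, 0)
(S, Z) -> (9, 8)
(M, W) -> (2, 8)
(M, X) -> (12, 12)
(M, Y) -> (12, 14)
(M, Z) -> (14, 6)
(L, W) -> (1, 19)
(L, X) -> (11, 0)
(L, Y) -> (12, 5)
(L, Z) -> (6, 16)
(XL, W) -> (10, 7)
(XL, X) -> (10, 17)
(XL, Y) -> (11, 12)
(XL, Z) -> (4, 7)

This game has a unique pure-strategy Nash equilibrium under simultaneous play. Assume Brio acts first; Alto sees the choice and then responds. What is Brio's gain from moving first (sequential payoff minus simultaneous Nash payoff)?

Backward induction with Brio moving first.
- W: BR = S, leader payoff 10.
- X: BR = M, leader payoff 12.
- Y: BR = S, leader payoff 0.
- Z: BR = M, leader payoff 6.
Among 10, 12, 0, 6, the best is 12 at X. Subgame-perfect outcome: (M, X) with payoffs (12, 12).
Under simultaneous play:
Alto's best replies: W→S; X→M; Y→S; Z→M.
Brio's best replies: S→W; M→Y; L→W; XL→X.
The unique mutual best reply is (S, W), giving (16, 10).
Brio's commitment gain: 12 − 10 = 2.

2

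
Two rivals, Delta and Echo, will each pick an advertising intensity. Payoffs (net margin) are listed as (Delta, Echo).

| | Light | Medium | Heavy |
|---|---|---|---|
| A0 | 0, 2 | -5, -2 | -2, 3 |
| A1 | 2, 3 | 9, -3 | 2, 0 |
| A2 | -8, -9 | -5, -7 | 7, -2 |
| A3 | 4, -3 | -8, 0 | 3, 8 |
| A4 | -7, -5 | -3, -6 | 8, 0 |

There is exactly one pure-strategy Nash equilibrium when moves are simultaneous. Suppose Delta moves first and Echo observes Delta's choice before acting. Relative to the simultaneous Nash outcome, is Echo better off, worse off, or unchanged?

unchanged

Backward induction with Delta moving first.
- A0: BR = Heavy, leader payoff -2.
- A1: BR = Light, leader payoff 2.
- A2: BR = Heavy, leader payoff 7.
- A3: BR = Heavy, leader payoff 3.
- A4: BR = Heavy, leader payoff 8.
Delta's induced payoffs are -2, 2, 7, 3, 8, so Delta commits to A4. Subgame-perfect outcome: (A4, Heavy) with payoffs (8, 0).
Now find the simultaneous Nash equilibrium.
Delta's best replies: Light→A3; Medium→A1; Heavy→A4.
Echo's best replies: A0→Heavy; A1→Light; A2→Heavy; A3→Heavy; A4→Heavy.
The unique mutual best reply is (A4, Heavy), giving (8, 0).
Echo earns 0 sequentially versus 0 at the Nash outcome: unchanged.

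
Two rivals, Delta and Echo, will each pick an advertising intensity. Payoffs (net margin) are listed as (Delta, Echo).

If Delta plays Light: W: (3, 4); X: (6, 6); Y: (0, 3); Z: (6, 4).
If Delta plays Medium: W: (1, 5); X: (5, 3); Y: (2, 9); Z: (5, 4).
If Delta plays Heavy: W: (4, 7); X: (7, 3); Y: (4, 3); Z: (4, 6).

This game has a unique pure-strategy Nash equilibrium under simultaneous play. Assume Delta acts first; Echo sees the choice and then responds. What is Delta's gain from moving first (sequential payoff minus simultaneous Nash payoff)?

2

Solve by backward induction (Delta leads).
- Light: BR = X, leader payoff 6.
- Medium: BR = Y, leader payoff 2.
- Heavy: BR = W, leader payoff 4.
Maximizing over 6, 2, 4, Delta chooses Light. Subgame-perfect outcome: (Light, X) with payoffs (6, 6).
For the simultaneous game, intersect best replies.
Delta's best replies: W→Heavy; X→Heavy; Y→Heavy; Z→Light.
Echo's best replies: Light→X; Medium→Y; Heavy→W.
The unique mutual best reply is (Heavy, W), giving (4, 7).
Delta's commitment gain: 6 − 4 = 2.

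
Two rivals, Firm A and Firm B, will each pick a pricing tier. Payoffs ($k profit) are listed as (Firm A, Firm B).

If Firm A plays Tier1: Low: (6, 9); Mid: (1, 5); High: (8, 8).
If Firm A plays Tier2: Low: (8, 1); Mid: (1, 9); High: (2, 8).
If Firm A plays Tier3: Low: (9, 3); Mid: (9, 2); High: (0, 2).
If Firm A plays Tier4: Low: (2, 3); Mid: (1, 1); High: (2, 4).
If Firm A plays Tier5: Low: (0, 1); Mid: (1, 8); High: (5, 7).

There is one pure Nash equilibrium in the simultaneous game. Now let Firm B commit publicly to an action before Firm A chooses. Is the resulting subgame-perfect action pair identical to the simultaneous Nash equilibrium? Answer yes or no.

no

Backward induction with Firm B moving first.
- Low: Firm A compares 6, 8, 9, 2, 0 and picks Tier3; Firm B would get 3.
- Mid: Firm A compares 1, 1, 9, 1, 1 and picks Tier3; Firm B would get 2.
- High: Firm A compares 8, 2, 0, 2, 5 and picks Tier1; Firm B would get 8.
Firm B's induced payoffs are 3, 2, 8, so Firm B commits to High. Subgame-perfect outcome: (Tier1, High) with payoffs (8, 8).
Now find the simultaneous Nash equilibrium.
Firm A's best replies: Low→Tier3; Mid→Tier3; High→Tier1.
Firm B's best replies: Tier1→Low; Tier2→Mid; Tier3→Low; Tier4→High; Tier5→Mid.
Only (Tier3, Low) has each player best-responding; Nash payoffs (9, 3).
Sequential outcome (Tier1, High) differs from the Nash profile (Tier3, Low).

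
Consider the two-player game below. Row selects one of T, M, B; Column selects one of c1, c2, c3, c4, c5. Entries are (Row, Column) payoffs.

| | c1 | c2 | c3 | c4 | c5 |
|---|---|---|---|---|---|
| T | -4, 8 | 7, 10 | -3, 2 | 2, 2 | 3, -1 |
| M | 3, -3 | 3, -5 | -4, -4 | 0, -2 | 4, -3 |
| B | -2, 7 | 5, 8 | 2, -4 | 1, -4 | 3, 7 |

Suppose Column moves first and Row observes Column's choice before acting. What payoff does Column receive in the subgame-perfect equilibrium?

10

Row best-responds to each possible Column move:
- c1 → Row plays M (best of -4, 3, -2); Column gets -3.
- c2 → Row plays T (best of 7, 3, 5); Column gets 10.
- c3 → Row plays B (best of -3, -4, 2); Column gets -4.
- c4 → Row plays T (best of 2, 0, 1); Column gets 2.
- c5 → Row plays M (best of 3, 4, 3); Column gets -3.
Column's induced payoffs are -3, 10, -4, 2, -3, so Column commits to c2. Subgame-perfect outcome: (T, c2) with payoffs (7, 10).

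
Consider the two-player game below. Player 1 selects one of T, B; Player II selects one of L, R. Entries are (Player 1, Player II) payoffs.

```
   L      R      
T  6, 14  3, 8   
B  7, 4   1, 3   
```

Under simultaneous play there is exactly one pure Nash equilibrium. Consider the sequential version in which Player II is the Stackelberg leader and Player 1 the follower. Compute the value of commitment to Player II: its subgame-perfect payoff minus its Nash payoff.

4

Backward induction with Player II moving first.
- L: BR = B, leader payoff 4.
- R: BR = T, leader payoff 8.
Maximizing over 4, 8, Player II chooses R. Subgame-perfect outcome: (T, R) with payoffs (3, 8).
For the simultaneous game, intersect best replies.
Player 1's best replies: L→B; R→T.
Player II's best replies: T→L; B→L.
Only (B, L) has each player best-responding; Nash payoffs (7, 4).
Player II's commitment gain: 8 − 4 = 4.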